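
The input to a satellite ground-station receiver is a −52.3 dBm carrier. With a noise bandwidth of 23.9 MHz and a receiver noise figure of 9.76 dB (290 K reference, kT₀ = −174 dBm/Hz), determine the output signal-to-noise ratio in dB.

Noise floor: N = −174 + 10 log₁₀(B) + NF
10 log₁₀(2.39×10⁷) = 73.78 dB
N = −174 + 73.78 + 9.76 = −90.46 dBm
SNR = P_sig − N = −52.3 − (−90.46) = 38.16 dB → 38.2 dB

38.2 dB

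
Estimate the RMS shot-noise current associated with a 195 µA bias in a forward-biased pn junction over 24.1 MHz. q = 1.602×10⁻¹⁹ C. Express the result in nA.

I_n = √(2qI·B)
2qI·B = 2 × 1.602×10⁻¹⁹ × 1.95×10⁻⁴ × 2.41×10⁷ = 1.51×10⁻¹⁵ A²
I_n = √(1.51×10⁻¹⁵) = 3.88×10⁻⁸ A = 38.8 nA

38.8 nA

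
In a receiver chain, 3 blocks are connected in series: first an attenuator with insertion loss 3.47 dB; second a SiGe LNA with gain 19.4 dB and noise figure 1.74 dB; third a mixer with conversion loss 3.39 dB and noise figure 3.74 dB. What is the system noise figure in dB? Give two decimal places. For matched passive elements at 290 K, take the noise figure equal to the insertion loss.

Convert to linear (a loss of L dB is a gain of −L dB): F_i = 10^(NF_i/10), G_i = 10^(G_i,dB/10)
  Stage 1: F_1 = 10^(3.47/10) = 2.223, G_1 = 10^(−3.47/10) = 0.4498
  Stage 2: F_2 = 10^(1.74/10) = 1.493, G_2 = 10^(19.4/10) = 87.10
  Stage 3: F_3 = 10^(3.74/10) = 2.366, G_3 = 10^(−3.39/10) = 0.4581
Friis cascade:
  F = 2.223 + (1.493 − 1)/0.4498 + (2.366 − 1)/39.17 = 3.354
NF = 10 log₁₀(3.354) = 5.26 dB

5.26 dB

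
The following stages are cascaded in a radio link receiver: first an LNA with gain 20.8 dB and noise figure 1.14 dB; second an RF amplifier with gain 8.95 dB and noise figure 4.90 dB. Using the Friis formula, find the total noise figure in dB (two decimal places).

1.20 dB

Convert to linear (a loss of L dB is a gain of −L dB): F_i = 10^(NF_i/10), G_i = 10^(G_i,dB/10)
  Stage 1: F_1 = 10^(1.14/10) = 1.300, G_1 = 10^(20.8/10) = 120.2
  Stage 2: F_2 = 10^(4.90/10) = 3.090, G_2 = 10^(8.95/10) = 7.852
Friis cascade:
  F = 1.300 + (3.090 − 1)/120.2 = 1.318
NF = 10 log₁₀(1.318) = 1.20 dB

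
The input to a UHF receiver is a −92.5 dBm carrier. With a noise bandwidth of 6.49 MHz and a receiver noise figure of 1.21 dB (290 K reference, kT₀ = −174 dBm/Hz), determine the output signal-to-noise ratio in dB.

12.2 dB

Noise floor: N = −174 + 10 log₁₀(B) + NF
10 log₁₀(6.49×10⁶) = 68.12 dB
N = −174 + 68.12 + 1.21 = −104.67 dBm
SNR = P_sig − N = −92.5 − (−104.67) = 12.17 dB → 12.2 dB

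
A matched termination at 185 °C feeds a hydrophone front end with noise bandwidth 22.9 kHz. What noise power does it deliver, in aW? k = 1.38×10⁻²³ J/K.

145 aW

T = 185 °C + 273.15 = 458.15 K
P_n = kTB = 1.38×10⁻²³ × 458.15 × 2.29×10⁴ = 1.45×10⁻¹⁶ W = 145 aW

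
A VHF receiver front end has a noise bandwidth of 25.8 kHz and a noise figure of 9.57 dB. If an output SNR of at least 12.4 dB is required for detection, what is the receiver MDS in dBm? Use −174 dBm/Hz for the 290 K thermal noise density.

−107.9 dBm

Sensitivity = −174 + 10 log₁₀(B) + NF + SNR_min
= −174 + 44.12 + 9.57 + 12.4
= −107.91 dBm → −107.9 dBm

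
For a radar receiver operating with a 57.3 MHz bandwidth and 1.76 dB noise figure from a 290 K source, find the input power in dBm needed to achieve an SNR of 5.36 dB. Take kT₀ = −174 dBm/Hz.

−89.3 dBm

Sensitivity = −174 + 10 log₁₀(B) + NF + SNR_min
= −174 + 77.58 + 1.76 + 5.36
= −89.30 dBm → −89.3 dBm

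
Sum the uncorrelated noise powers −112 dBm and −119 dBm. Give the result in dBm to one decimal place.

−111.2 dBm

Convert to linear, add, convert back:
P₁ = 6.31×10⁻¹⁵ W, P₂ = 1.26×10⁻¹⁵ W
P_tot = 7.57×10⁻¹⁵ W → 10 log₁₀(P_tot / 10⁻³) = −111.2 dBm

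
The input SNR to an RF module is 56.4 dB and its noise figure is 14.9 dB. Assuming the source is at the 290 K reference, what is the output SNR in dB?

41.5 dB

By definition F = SNR_in/SNR_out, so in dB: SNR_out = SNR_in − NF
SNR_out = 56.4 − 14.9 = 41.5 dB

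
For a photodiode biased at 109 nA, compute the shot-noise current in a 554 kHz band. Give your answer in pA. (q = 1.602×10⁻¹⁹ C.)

I_n = √(2qI·B)
2qI·B = 2 × 1.602×10⁻¹⁹ × 1.09×10⁻⁷ × 5.54×10⁵ = 1.93×10⁻²⁰ A²
I_n = √(1.93×10⁻²⁰) = 1.39×10⁻¹⁰ A = 139 pA

139 pA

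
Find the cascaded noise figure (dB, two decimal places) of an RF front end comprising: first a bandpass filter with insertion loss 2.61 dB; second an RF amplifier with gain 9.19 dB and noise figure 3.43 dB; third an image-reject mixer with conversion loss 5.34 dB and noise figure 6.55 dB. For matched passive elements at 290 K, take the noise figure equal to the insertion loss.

6.80 dB

Convert to linear (a loss of L dB is a gain of −L dB): F_i = 10^(NF_i/10), G_i = 10^(G_i,dB/10)
  Stage 1: F_1 = 10^(2.61/10) = 1.824, G_1 = 10^(−2.61/10) = 0.5483
  Stage 2: F_2 = 10^(3.43/10) = 2.203, G_2 = 10^(9.19/10) = 8.299
  Stage 3: F_3 = 10^(6.55/10) = 4.519, G_3 = 10^(−5.34/10) = 0.2924
Friis cascade:
  F = 1.824 + (2.203 − 1)/0.5483 + (4.519 − 1)/4.550 = 4.791
NF = 10 log₁₀(4.791) = 6.80 dB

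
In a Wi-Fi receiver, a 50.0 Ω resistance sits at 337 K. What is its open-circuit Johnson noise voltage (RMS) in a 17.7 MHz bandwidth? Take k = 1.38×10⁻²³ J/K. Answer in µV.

4.06 µV

V_n = √(4kTRB)
4kTRB = 4 × 1.38×10⁻²³ × 337 × 5.00×10¹ × 1.77×10⁷ = 1.65×10⁻¹¹ V²
V_n = √(1.65×10⁻¹¹) = 4.06×10⁻⁶ V = 4.06 µV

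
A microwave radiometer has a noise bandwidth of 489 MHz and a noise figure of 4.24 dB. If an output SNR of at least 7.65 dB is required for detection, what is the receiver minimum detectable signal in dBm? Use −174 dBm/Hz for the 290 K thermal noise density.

−75.2 dBm

Sensitivity = −174 + 10 log₁₀(B) + NF + SNR_min
= −174 + 86.89 + 4.24 + 7.65
= −75.22 dBm → −75.2 dBm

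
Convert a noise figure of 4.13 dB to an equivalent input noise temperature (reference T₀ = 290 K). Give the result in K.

F = 10^(4.13/10) = 2.58821
T_e = (F − 1)·T₀ = (2.58821 − 1) × 290 = 461 K

461 K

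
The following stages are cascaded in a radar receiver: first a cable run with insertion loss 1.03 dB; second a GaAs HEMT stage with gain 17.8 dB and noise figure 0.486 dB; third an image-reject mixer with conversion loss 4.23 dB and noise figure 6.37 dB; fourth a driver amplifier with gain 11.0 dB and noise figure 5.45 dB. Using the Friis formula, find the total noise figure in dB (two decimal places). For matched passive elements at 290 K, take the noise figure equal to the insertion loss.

2.12 dB

Convert to linear (a loss of L dB is a gain of −L dB): F_i = 10^(NF_i/10), G_i = 10^(G_i,dB/10)
  Stage 1: F_1 = 10^(1.03/10) = 1.268, G_1 = 10^(−1.03/10) = 0.7889
  Stage 2: F_2 = 10^(0.486/10) = 1.118, G_2 = 10^(17.8/10) = 60.26
  Stage 3: F_3 = 10^(6.37/10) = 4.335, G_3 = 10^(−4.23/10) = 0.3776
  Stage 4: F_4 = 10^(5.45/10) = 3.508, G_4 = 10^(11.0/10) = 12.59
Friis cascade:
  F = 1.268 + (1.118 − 1)/0.7889 + (4.335 − 1)/47.53 + (3.508 − 1)/17.95 = 1.628
NF = 10 log₁₀(1.628) = 2.12 dB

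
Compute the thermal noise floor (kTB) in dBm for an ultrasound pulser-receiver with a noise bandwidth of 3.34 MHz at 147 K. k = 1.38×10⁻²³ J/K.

−111.7 dBm

P_n = kTB = 1.38×10⁻²³ × 147 × 3.34×10⁶ = 6.78×10⁻¹⁵ W
In dBm: 10 log₁₀(6.78×10⁻¹⁵ / 10⁻³) = −111.7 dBm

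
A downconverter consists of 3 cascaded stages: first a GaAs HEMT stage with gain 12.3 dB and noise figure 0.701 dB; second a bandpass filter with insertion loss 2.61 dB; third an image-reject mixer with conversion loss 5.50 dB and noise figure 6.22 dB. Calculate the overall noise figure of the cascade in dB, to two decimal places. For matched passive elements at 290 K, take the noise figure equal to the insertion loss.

Convert to linear (a loss of L dB is a gain of −L dB): F_i = 10^(NF_i/10), G_i = 10^(G_i,dB/10)
  Stage 1: F_1 = 10^(0.701/10) = 1.175, G_1 = 10^(12.3/10) = 16.98
  Stage 2: F_2 = 10^(2.61/10) = 1.824, G_2 = 10^(−2.61/10) = 0.5483
  Stage 3: F_3 = 10^(6.22/10) = 4.188, G_3 = 10^(−5.50/10) = 0.2818
Friis cascade:
  F = 1.175 + (1.824 − 1)/16.98 + (4.188 − 1)/9.311 = 1.566
NF = 10 log₁₀(1.566) = 1.95 dB

1.95 dB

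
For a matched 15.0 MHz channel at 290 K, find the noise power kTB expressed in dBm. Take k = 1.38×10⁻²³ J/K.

P_n = kTB = 1.38×10⁻²³ × 290 × 1.50×10⁷ = 6.00×10⁻¹⁴ W
In dBm: 10 log₁₀(6.00×10⁻¹⁴ / 10⁻³) = −102.2 dBm

−102.2 dBm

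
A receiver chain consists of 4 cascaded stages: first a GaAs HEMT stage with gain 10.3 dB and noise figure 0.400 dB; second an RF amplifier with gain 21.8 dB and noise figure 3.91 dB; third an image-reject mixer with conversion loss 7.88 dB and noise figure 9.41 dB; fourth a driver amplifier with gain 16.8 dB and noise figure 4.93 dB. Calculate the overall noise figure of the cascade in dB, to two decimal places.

Convert to linear (a loss of L dB is a gain of −L dB): F_i = 10^(NF_i/10), G_i = 10^(G_i,dB/10)
  Stage 1: F_1 = 10^(0.400/10) = 1.096, G_1 = 10^(10.3/10) = 10.72
  Stage 2: F_2 = 10^(3.91/10) = 2.460, G_2 = 10^(21.8/10) = 151.4
  Stage 3: F_3 = 10^(9.41/10) = 8.730, G_3 = 10^(−7.88/10) = 0.1629
  Stage 4: F_4 = 10^(4.93/10) = 3.112, G_4 = 10^(16.8/10) = 47.86
Friis cascade:
  F = 1.096 + (2.460 − 1)/10.72 + (8.730 − 1)/1622 + (3.112 − 1)/264.2 = 1.246
NF = 10 log₁₀(1.246) = 0.95 dB

0.95 dB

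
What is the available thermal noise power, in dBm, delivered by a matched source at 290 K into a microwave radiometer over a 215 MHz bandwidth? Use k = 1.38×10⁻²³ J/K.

−90.7 dBm

P_n = kTB = 1.38×10⁻²³ × 290 × 2.15×10⁸ = 8.60×10⁻¹³ W
In dBm: 10 log₁₀(8.60×10⁻¹³ / 10⁻³) = −90.7 dBm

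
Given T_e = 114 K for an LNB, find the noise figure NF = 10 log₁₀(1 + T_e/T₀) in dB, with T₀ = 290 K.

F = 1 + T_e/T₀ = 1 + 114/290 = 1.3931
NF = 10 log₁₀(1.3931) = 1.44 dB

1.44 dB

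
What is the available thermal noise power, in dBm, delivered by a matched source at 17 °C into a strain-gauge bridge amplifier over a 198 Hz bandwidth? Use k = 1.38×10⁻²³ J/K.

T = 17 °C + 273.15 = 290.15 K
P_n = kTB = 1.38×10⁻²³ × 290.15 × 1.98×10² = 7.93×10⁻¹⁹ W
In dBm: 10 log₁₀(7.93×10⁻¹⁹ / 10⁻³) = −151.0 dBm

−151.0 dBm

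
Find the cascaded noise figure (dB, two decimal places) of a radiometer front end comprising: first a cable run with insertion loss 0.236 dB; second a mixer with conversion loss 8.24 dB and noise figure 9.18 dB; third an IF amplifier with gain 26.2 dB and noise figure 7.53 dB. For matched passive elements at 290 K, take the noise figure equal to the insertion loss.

16.19 dB

Convert to linear (a loss of L dB is a gain of −L dB): F_i = 10^(NF_i/10), G_i = 10^(G_i,dB/10)
  Stage 1: F_1 = 10^(0.236/10) = 1.056, G_1 = 10^(−0.236/10) = 0.9471
  Stage 2: F_2 = 10^(9.18/10) = 8.279, G_2 = 10^(−8.24/10) = 0.1500
  Stage 3: F_3 = 10^(7.53/10) = 5.662, G_3 = 10^(26.2/10) = 416.9
Friis cascade:
  F = 1.056 + (8.279 − 1)/0.9471 + (5.662 − 1)/0.1420 = 41.57
NF = 10 log₁₀(41.57) = 16.19 dB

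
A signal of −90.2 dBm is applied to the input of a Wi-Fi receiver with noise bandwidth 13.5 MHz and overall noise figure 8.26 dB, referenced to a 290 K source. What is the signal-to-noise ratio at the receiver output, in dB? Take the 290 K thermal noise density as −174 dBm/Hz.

4.2 dB

Noise floor: N = −174 + 10 log₁₀(B) + NF
10 log₁₀(1.35×10⁷) = 71.3 dB
N = −174 + 71.3 + 8.26 = −94.44 dBm
SNR = P_sig − N = −90.2 − (−94.44) = 4.24 dB → 4.2 dB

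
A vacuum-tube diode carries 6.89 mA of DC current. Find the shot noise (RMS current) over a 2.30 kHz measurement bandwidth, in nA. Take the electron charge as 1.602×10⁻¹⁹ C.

2.25 nA

I_n = √(2qI·B)
2qI·B = 2 × 1.602×10⁻¹⁹ × 6.89×10⁻³ × 2.30×10³ = 5.08×10⁻¹⁸ A²
I_n = √(5.08×10⁻¹⁸) = 2.25×10⁻⁹ A = 2.25 nA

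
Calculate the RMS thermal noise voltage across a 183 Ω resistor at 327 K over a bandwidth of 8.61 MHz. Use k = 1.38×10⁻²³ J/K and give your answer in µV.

V_n = √(4kTRB)
4kTRB = 4 × 1.38×10⁻²³ × 327 × 1.83×10² × 8.61×10⁶ = 2.84×10⁻¹¹ V²
V_n = √(2.84×10⁻¹¹) = 5.33×10⁻⁶ V = 5.33 µV

5.33 µV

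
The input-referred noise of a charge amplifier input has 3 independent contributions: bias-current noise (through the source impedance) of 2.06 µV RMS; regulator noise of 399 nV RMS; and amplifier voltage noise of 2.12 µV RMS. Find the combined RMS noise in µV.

2.98 µV

Uncorrelated sources add in power (mean-square): V_tot = √(ΣV_i²)
V_tot = √[(2.06×10⁻⁶)² + (3.99×10⁻⁷)² + (2.12×10⁻⁶)²] = 2.98×10⁻⁶ V = 2.98 µV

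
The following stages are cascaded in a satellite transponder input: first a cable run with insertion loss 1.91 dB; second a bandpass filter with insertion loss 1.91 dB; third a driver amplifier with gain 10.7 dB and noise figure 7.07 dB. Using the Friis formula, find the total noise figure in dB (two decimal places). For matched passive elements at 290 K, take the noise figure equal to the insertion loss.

Convert to linear (a loss of L dB is a gain of −L dB): F_i = 10^(NF_i/10), G_i = 10^(G_i,dB/10)
  Stage 1: F_1 = 10^(1.91/10) = 1.552, G_1 = 10^(−1.91/10) = 0.6442
  Stage 2: F_2 = 10^(1.91/10) = 1.552, G_2 = 10^(−1.91/10) = 0.6442
  Stage 3: F_3 = 10^(7.07/10) = 5.093, G_3 = 10^(10.7/10) = 11.75
Friis cascade:
  F = 1.552 + (1.552 − 1)/0.6442 + (5.093 − 1)/0.4150 = 12.27
NF = 10 log₁₀(12.27) = 10.89 dB

10.89 dB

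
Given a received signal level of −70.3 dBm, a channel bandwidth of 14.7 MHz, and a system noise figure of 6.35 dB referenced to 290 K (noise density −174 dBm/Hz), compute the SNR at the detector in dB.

Noise floor: N = −174 + 10 log₁₀(B) + NF
10 log₁₀(1.47×10⁷) = 71.67 dB
N = −174 + 71.67 + 6.35 = −95.98 dBm
SNR = P_sig − N = −70.3 − (−95.98) = 25.68 dB → 25.7 dB

25.7 dB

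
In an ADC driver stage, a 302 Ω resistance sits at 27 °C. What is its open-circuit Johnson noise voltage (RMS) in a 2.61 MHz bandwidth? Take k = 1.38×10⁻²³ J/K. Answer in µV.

T = 27 °C + 273.15 = 300.15 K
V_n = √(4kTRB)
4kTRB = 4 × 1.38×10⁻²³ × 300.15 × 3.02×10² × 2.61×10⁶ = 1.31×10⁻¹¹ V²
V_n = √(1.31×10⁻¹¹) = 3.61×10⁻⁶ V = 3.61 µV

3.61 µV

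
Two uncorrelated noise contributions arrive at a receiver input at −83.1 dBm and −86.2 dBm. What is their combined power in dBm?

Convert to linear, add, convert back:
P₁ = 4.90×10⁻¹² W, P₂ = 2.40×10⁻¹² W
P_tot = 7.30×10⁻¹² W → 10 log₁₀(P_tot / 10⁻³) = −81.4 dBm

−81.4 dBm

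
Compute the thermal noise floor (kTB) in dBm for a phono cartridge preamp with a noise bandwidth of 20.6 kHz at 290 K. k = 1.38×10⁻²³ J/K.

−130.8 dBm

P_n = kTB = 1.38×10⁻²³ × 290 × 2.06×10⁴ = 8.24×10⁻¹⁷ W
In dBm: 10 log₁₀(8.24×10⁻¹⁷ / 10⁻³) = −130.8 dBm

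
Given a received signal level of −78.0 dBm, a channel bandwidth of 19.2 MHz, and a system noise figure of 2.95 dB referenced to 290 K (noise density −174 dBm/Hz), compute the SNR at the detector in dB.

Noise floor: N = −174 + 10 log₁₀(B) + NF
10 log₁₀(1.92×10⁷) = 72.83 dB
N = −174 + 72.83 + 2.95 = −98.22 dBm
SNR = P_sig − N = −78.0 − (−98.22) = 20.22 dB → 20.2 dB

20.2 dB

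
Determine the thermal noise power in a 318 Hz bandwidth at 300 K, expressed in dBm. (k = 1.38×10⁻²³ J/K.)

−148.8 dBm

P_n = kTB = 1.38×10⁻²³ × 300 × 3.18×10² = 1.32×10⁻¹⁸ W
In dBm: 10 log₁₀(1.32×10⁻¹⁸ / 10⁻³) = −148.8 dBm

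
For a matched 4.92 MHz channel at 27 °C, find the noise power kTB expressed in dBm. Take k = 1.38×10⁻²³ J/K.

−106.9 dBm

T = 27 °C + 273.15 = 300.15 K
P_n = kTB = 1.38×10⁻²³ × 300.15 × 4.92×10⁶ = 2.04×10⁻¹⁴ W
In dBm: 10 log₁₀(2.04×10⁻¹⁴ / 10⁻³) = −106.9 dBm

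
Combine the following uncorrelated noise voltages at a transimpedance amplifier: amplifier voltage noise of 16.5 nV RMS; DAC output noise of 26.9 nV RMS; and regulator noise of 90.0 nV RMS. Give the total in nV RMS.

Uncorrelated sources add in power (mean-square): V_tot = √(ΣV_i²)
V_tot = √[(1.65×10⁻⁸)² + (2.69×10⁻⁸)² + (9.00×10⁻⁸)²] = 9.54×10⁻⁸ V = 95.4 nV

95.4 nV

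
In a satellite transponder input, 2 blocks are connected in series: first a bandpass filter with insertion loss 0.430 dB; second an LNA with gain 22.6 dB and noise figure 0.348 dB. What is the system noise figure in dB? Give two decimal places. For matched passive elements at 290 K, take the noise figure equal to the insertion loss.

0.78 dB

Convert to linear (a loss of L dB is a gain of −L dB): F_i = 10^(NF_i/10), G_i = 10^(G_i,dB/10)
  Stage 1: F_1 = 10^(0.430/10) = 1.104, G_1 = 10^(−0.430/10) = 0.9057
  Stage 2: F_2 = 10^(0.348/10) = 1.083, G_2 = 10^(22.6/10) = 182.0
Friis cascade:
  F = 1.104 + (1.083 − 1)/0.9057 = 1.196
NF = 10 log₁₀(1.196) = 0.78 dB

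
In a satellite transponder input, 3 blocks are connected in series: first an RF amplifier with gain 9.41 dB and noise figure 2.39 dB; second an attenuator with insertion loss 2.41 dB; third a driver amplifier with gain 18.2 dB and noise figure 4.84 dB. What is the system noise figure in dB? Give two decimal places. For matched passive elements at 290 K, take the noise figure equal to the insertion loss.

3.48 dB

Convert to linear (a loss of L dB is a gain of −L dB): F_i = 10^(NF_i/10), G_i = 10^(G_i,dB/10)
  Stage 1: F_1 = 10^(2.39/10) = 1.734, G_1 = 10^(9.41/10) = 8.730
  Stage 2: F_2 = 10^(2.41/10) = 1.742, G_2 = 10^(−2.41/10) = 0.5741
  Stage 3: F_3 = 10^(4.84/10) = 3.048, G_3 = 10^(18.2/10) = 66.07
Friis cascade:
  F = 1.734 + (1.742 − 1)/8.730 + (3.048 − 1)/5.012 = 2.227
NF = 10 log₁₀(2.227) = 3.48 dB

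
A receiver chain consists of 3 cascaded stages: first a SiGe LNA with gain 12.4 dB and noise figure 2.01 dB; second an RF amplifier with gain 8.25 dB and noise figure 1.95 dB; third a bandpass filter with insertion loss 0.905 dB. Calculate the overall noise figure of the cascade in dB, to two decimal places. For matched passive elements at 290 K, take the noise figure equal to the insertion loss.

2.10 dB

Convert to linear (a loss of L dB is a gain of −L dB): F_i = 10^(NF_i/10), G_i = 10^(G_i,dB/10)
  Stage 1: F_1 = 10^(2.01/10) = 1.589, G_1 = 10^(12.4/10) = 17.38
  Stage 2: F_2 = 10^(1.95/10) = 1.567, G_2 = 10^(8.25/10) = 6.683
  Stage 3: F_3 = 10^(0.905/10) = 1.232, G_3 = 10^(−0.905/10) = 0.8119
Friis cascade:
  F = 1.589 + (1.567 − 1)/17.38 + (1.232 − 1)/116.1 = 1.623
NF = 10 log₁₀(1.623) = 2.10 dB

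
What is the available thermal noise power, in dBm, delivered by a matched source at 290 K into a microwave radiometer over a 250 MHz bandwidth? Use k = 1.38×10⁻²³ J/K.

P_n = kTB = 1.38×10⁻²³ × 290 × 2.50×10⁸ = 1.00×10⁻¹² W
In dBm: 10 log₁₀(1.00×10⁻¹² / 10⁻³) = −90.0 dBm

−90.0 dBm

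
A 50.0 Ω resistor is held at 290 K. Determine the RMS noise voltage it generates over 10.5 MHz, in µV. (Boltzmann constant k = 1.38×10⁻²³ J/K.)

V_n = √(4kTRB)
4kTRB = 4 × 1.38×10⁻²³ × 290 × 5.00×10¹ × 1.05×10⁷ = 8.40×10⁻¹² V²
V_n = √(8.40×10⁻¹²) = 2.90×10⁻⁶ V = 2.90 µV

2.90 µV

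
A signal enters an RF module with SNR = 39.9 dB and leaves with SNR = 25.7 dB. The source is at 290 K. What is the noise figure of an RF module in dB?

14.2 dB

NF (dB) = SNR_in(dB) − SNR_out(dB) when the source is at T₀
NF = 39.9 − 25.7 = 14.2 dB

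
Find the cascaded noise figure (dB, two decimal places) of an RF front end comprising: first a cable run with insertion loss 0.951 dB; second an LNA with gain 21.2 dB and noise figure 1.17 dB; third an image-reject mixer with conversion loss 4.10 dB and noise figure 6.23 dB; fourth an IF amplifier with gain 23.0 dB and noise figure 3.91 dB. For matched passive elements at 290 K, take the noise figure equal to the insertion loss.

2.29 dB

Convert to linear (a loss of L dB is a gain of −L dB): F_i = 10^(NF_i/10), G_i = 10^(G_i,dB/10)
  Stage 1: F_1 = 10^(0.951/10) = 1.245, G_1 = 10^(−0.951/10) = 0.8033
  Stage 2: F_2 = 10^(1.17/10) = 1.309, G_2 = 10^(21.2/10) = 131.8
  Stage 3: F_3 = 10^(6.23/10) = 4.198, G_3 = 10^(−4.10/10) = 0.3890
  Stage 4: F_4 = 10^(3.91/10) = 2.460, G_4 = 10^(23.0/10) = 199.5
Friis cascade:
  F = 1.245 + (1.309 − 1)/0.8033 + (4.198 − 1)/105.9 + (2.460 − 1)/41.20 = 1.695
NF = 10 log₁₀(1.695) = 2.29 dB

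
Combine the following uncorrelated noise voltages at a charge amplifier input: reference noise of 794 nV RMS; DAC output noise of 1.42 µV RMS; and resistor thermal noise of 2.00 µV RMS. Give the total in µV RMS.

2.58 µV

Uncorrelated sources add in power (mean-square): V_tot = √(ΣV_i²)
V_tot = √[(7.94×10⁻⁷)² + (1.42×10⁻⁶)² + (2.00×10⁻⁶)²] = 2.58×10⁻⁶ V = 2.58 µV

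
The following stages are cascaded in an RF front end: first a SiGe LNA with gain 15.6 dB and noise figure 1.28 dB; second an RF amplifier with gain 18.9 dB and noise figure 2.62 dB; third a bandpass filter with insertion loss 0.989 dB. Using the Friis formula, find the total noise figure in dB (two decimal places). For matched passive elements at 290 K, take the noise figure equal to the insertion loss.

Convert to linear (a loss of L dB is a gain of −L dB): F_i = 10^(NF_i/10), G_i = 10^(G_i,dB/10)
  Stage 1: F_1 = 10^(1.28/10) = 1.343, G_1 = 10^(15.6/10) = 36.31
  Stage 2: F_2 = 10^(2.62/10) = 1.828, G_2 = 10^(18.9/10) = 77.62
  Stage 3: F_3 = 10^(0.989/10) = 1.256, G_3 = 10^(−0.989/10) = 0.7963
Friis cascade:
  F = 1.343 + (1.828 − 1)/36.31 + (1.256 − 1)/2818 = 1.366
NF = 10 log₁₀(1.366) = 1.35 dB

1.35 dB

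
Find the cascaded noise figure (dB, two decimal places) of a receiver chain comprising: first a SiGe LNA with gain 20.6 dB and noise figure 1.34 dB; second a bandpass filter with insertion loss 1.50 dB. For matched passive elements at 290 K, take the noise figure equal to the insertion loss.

1.35 dB

Convert to linear (a loss of L dB is a gain of −L dB): F_i = 10^(NF_i/10), G_i = 10^(G_i,dB/10)
  Stage 1: F_1 = 10^(1.34/10) = 1.361, G_1 = 10^(20.6/10) = 114.8
  Stage 2: F_2 = 10^(1.50/10) = 1.413, G_2 = 10^(−1.50/10) = 0.7079
Friis cascade:
  F = 1.361 + (1.413 − 1)/114.8 = 1.365
NF = 10 log₁₀(1.365) = 1.35 dB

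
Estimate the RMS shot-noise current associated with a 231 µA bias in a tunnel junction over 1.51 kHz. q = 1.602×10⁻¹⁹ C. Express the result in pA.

334 pA

I_n = √(2qI·B)
2qI·B = 2 × 1.602×10⁻¹⁹ × 2.31×10⁻⁴ × 1.51×10³ = 1.12×10⁻¹⁹ A²
I_n = √(1.12×10⁻¹⁹) = 3.34×10⁻¹⁰ A = 334 pA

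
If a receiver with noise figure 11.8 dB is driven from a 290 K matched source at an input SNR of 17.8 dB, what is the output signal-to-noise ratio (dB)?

6.0 dB

By definition F = SNR_in/SNR_out, so in dB: SNR_out = SNR_in − NF
SNR_out = 17.8 − 11.8 = 6.0 dB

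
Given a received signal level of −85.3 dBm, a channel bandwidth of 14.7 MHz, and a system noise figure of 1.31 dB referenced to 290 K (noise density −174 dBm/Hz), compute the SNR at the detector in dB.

Noise floor: N = −174 + 10 log₁₀(B) + NF
10 log₁₀(1.47×10⁷) = 71.67 dB
N = −174 + 71.67 + 1.31 = −101.02 dBm
SNR = P_sig − N = −85.3 − (−101.02) = 15.72 dB → 15.7 dB

15.7 dB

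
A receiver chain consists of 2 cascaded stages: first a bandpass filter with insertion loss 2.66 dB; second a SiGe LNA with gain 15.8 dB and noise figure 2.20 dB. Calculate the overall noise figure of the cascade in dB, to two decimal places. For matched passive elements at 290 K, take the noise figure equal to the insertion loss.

Convert to linear (a loss of L dB is a gain of −L dB): F_i = 10^(NF_i/10), G_i = 10^(G_i,dB/10)
  Stage 1: F_1 = 10^(2.66/10) = 1.845, G_1 = 10^(−2.66/10) = 0.5420
  Stage 2: F_2 = 10^(2.20/10) = 1.660, G_2 = 10^(15.8/10) = 38.02
Friis cascade:
  F = 1.845 + (1.660 − 1)/0.5420 = 3.062
NF = 10 log₁₀(3.062) = 4.86 dB

4.86 dB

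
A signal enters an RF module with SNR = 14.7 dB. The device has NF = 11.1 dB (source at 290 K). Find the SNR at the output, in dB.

3.6 dB

By definition F = SNR_in/SNR_out, so in dB: SNR_out = SNR_in − NF
SNR_out = 14.7 − 11.1 = 3.6 dB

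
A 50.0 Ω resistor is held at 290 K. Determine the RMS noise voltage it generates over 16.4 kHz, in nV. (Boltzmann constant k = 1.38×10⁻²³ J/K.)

V_n = √(4kTRB)
4kTRB = 4 × 1.38×10⁻²³ × 290 × 5.00×10¹ × 1.64×10⁴ = 1.31×10⁻¹⁴ V²
V_n = √(1.31×10⁻¹⁴) = 1.15×10⁻⁷ V = 115 nV

115 nV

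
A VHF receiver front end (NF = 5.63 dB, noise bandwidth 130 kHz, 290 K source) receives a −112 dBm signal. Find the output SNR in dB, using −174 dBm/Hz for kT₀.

5.2 dB

Noise floor: N = −174 + 10 log₁₀(B) + NF
10 log₁₀(1.30×10⁵) = 51.14 dB
N = −174 + 51.14 + 5.63 = −117.23 dBm
SNR = P_sig − N = −112 − (−117.23) = 5.23 dB → 5.2 dB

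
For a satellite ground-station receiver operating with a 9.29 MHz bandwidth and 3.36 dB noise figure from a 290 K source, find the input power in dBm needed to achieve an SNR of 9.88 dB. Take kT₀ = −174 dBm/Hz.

Sensitivity = −174 + 10 log₁₀(B) + NF + SNR_min
= −174 + 69.68 + 3.36 + 9.88
= −91.08 dBm → −91.1 dBm

−91.1 dBm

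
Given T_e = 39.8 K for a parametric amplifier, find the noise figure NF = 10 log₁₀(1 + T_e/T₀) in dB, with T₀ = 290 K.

0.559 dB

F = 1 + T_e/T₀ = 1 + 39.8/290 = 1.13724
NF = 10 log₁₀(1.13724) = 0.559 dB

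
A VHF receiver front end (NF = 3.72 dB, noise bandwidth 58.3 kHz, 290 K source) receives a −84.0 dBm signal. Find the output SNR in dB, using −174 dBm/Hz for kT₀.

38.6 dB

Noise floor: N = −174 + 10 log₁₀(B) + NF
10 log₁₀(5.83×10⁴) = 47.66 dB
N = −174 + 47.66 + 3.72 = −122.62 dBm
SNR = P_sig − N = −84.0 − (−122.62) = 38.62 dB → 38.6 dB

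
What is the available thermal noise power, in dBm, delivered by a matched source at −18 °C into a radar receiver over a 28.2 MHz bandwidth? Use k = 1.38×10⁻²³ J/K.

T = −18 °C + 273.15 = 255.15 K
P_n = kTB = 1.38×10⁻²³ × 255.15 × 2.82×10⁷ = 9.93×10⁻¹⁴ W
In dBm: 10 log₁₀(9.93×10⁻¹⁴ / 10⁻³) = −100.0 dBm

−100.0 dBm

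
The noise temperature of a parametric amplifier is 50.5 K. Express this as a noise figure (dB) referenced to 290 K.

0.697 dB

F = 1 + T_e/T₀ = 1 + 50.5/290 = 1.17414
NF = 10 log₁₀(1.17414) = 0.697 dB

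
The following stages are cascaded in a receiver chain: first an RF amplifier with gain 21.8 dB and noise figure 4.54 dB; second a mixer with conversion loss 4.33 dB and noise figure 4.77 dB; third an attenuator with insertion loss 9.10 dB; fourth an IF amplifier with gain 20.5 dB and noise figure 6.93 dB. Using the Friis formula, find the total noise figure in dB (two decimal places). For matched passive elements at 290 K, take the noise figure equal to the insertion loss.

Convert to linear (a loss of L dB is a gain of −L dB): F_i = 10^(NF_i/10), G_i = 10^(G_i,dB/10)
  Stage 1: F_1 = 10^(4.54/10) = 2.844, G_1 = 10^(21.8/10) = 151.4
  Stage 2: F_2 = 10^(4.77/10) = 2.999, G_2 = 10^(−4.33/10) = 0.3690
  Stage 3: F_3 = 10^(9.10/10) = 8.128, G_3 = 10^(−9.10/10) = 0.1230
  Stage 4: F_4 = 10^(6.93/10) = 4.932, G_4 = 10^(20.5/10) = 112.2
Friis cascade:
  F = 2.844 + (2.999 − 1)/151.4 + (8.128 − 1)/55.85 + (4.932 − 1)/6.871 = 3.558
NF = 10 log₁₀(3.558) = 5.51 dB

5.51 dB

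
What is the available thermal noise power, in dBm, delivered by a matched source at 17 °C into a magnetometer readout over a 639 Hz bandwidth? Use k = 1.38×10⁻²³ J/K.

T = 17 °C + 273.15 = 290.15 K
P_n = kTB = 1.38×10⁻²³ × 290.15 × 6.39×10² = 2.56×10⁻¹⁸ W
In dBm: 10 log₁₀(2.56×10⁻¹⁸ / 10⁻³) = −145.9 dBm

−145.9 dBm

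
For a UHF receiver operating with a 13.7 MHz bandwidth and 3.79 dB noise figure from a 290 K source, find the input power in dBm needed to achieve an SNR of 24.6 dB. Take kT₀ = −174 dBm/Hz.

Sensitivity = −174 + 10 log₁₀(B) + NF + SNR_min
= −174 + 71.37 + 3.79 + 24.6
= −74.24 dBm → −74.2 dBm

−74.2 dBm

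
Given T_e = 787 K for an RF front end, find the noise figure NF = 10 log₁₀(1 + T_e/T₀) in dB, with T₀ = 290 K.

5.70 dB

F = 1 + T_e/T₀ = 1 + 787/290 = 3.71379
NF = 10 log₁₀(3.71379) = 5.70 dB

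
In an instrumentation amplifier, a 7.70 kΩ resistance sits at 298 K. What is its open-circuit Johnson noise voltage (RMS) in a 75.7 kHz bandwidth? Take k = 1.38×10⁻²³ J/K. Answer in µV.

V_n = √(4kTRB)
4kTRB = 4 × 1.38×10⁻²³ × 298 × 7.70×10³ × 7.57×10⁴ = 9.59×10⁻¹² V²
V_n = √(9.59×10⁻¹²) = 3.10×10⁻⁶ V = 3.10 µV

3.10 µV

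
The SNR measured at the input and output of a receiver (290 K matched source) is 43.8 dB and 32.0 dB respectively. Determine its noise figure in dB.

11.8 dB

NF (dB) = SNR_in(dB) − SNR_out(dB) when the source is at T₀
NF = 43.8 − 32.0 = 11.8 dB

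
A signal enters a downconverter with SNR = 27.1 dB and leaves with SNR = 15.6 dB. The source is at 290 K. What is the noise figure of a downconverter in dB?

11.5 dB

NF (dB) = SNR_in(dB) − SNR_out(dB) when the source is at T₀
NF = 27.1 − 15.6 = 11.5 dB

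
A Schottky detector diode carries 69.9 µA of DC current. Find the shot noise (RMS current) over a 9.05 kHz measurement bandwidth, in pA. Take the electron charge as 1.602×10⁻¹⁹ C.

450 pA

I_n = √(2qI·B)
2qI·B = 2 × 1.602×10⁻¹⁹ × 6.99×10⁻⁵ × 9.05×10³ = 2.03×10⁻¹⁹ A²
I_n = √(2.03×10⁻¹⁹) = 4.50×10⁻¹⁰ A = 450 pA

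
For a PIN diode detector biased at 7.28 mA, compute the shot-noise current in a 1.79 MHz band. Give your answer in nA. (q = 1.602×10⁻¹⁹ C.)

I_n = √(2qI·B)
2qI·B = 2 × 1.602×10⁻¹⁹ × 7.28×10⁻³ × 1.79×10⁶ = 4.18×10⁻¹⁵ A²
I_n = √(4.18×10⁻¹⁵) = 6.46×10⁻⁸ A = 64.6 nA

64.6 nA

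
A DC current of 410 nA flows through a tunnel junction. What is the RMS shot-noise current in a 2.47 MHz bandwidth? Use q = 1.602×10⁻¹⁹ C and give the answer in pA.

I_n = √(2qI·B)
2qI·B = 2 × 1.602×10⁻¹⁹ × 4.10×10⁻⁷ × 2.47×10⁶ = 3.24×10⁻¹⁹ A²
I_n = √(3.24×10⁻¹⁹) = 5.70×10⁻¹⁰ A = 570 pA

570 pA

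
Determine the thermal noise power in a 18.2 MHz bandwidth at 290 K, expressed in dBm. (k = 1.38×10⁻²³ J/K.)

−101.4 dBm

P_n = kTB = 1.38×10⁻²³ × 290 × 1.82×10⁷ = 7.28×10⁻¹⁴ W
In dBm: 10 log₁₀(7.28×10⁻¹⁴ / 10⁻³) = −101.4 dBm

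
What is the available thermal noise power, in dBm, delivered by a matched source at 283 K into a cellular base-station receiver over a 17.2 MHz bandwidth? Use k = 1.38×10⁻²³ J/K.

P_n = kTB = 1.38×10⁻²³ × 283 × 1.72×10⁷ = 6.72×10⁻¹⁴ W
In dBm: 10 log₁₀(6.72×10⁻¹⁴ / 10⁻³) = −101.7 dBm

−101.7 dBm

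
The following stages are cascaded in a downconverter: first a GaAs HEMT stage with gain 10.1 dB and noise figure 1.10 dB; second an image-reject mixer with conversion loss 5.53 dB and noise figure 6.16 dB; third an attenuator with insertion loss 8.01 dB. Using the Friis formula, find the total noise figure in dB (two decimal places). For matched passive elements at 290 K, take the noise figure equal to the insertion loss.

5.38 dB

Convert to linear (a loss of L dB is a gain of −L dB): F_i = 10^(NF_i/10), G_i = 10^(G_i,dB/10)
  Stage 1: F_1 = 10^(1.10/10) = 1.288, G_1 = 10^(10.1/10) = 10.23
  Stage 2: F_2 = 10^(6.16/10) = 4.130, G_2 = 10^(−5.53/10) = 0.2799
  Stage 3: F_3 = 10^(8.01/10) = 6.324, G_3 = 10^(−8.01/10) = 0.1581
Friis cascade:
  F = 1.288 + (4.130 − 1)/10.23 + (6.324 − 1)/2.864 = 3.453
NF = 10 log₁₀(3.453) = 5.38 dB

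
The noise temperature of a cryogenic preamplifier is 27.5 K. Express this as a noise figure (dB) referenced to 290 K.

0.393 dB

F = 1 + T_e/T₀ = 1 + 27.5/290 = 1.09483
NF = 10 log₁₀(1.09483) = 0.393 dB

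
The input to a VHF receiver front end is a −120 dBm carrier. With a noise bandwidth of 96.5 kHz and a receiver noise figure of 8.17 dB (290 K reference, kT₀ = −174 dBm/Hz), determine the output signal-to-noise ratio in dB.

−4.0 dB

Noise floor: N = −174 + 10 log₁₀(B) + NF
10 log₁₀(9.65×10⁴) = 49.85 dB
N = −174 + 49.85 + 8.17 = −115.98 dBm
SNR = P_sig − N = −120 − (−115.98) = −4.02 dB → −4.0 dB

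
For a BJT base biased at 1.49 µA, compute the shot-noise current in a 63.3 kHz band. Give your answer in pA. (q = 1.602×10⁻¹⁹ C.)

I_n = √(2qI·B)
2qI·B = 2 × 1.602×10⁻¹⁹ × 1.49×10⁻⁶ × 6.33×10⁴ = 3.02×10⁻²⁰ A²
I_n = √(3.02×10⁻²⁰) = 1.74×10⁻¹⁰ A = 174 pA

174 pA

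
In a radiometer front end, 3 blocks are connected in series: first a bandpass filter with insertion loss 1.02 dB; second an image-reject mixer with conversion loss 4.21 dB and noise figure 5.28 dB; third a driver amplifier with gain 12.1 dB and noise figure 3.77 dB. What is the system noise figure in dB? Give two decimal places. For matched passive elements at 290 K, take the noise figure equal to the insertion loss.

9.48 dB

Convert to linear (a loss of L dB is a gain of −L dB): F_i = 10^(NF_i/10), G_i = 10^(G_i,dB/10)
  Stage 1: F_1 = 10^(1.02/10) = 1.265, G_1 = 10^(−1.02/10) = 0.7907
  Stage 2: F_2 = 10^(5.28/10) = 3.373, G_2 = 10^(−4.21/10) = 0.3793
  Stage 3: F_3 = 10^(3.77/10) = 2.382, G_3 = 10^(12.1/10) = 16.22
Friis cascade:
  F = 1.265 + (3.373 − 1)/0.7907 + (2.382 − 1)/0.2999 = 8.875
NF = 10 log₁₀(8.875) = 9.48 dB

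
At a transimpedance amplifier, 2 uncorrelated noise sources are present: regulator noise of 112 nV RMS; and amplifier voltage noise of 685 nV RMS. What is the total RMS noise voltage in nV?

Uncorrelated sources add in power (mean-square): V_tot = √(ΣV_i²)
V_tot = √[(1.12×10⁻⁷)² + (6.85×10⁻⁷)²] = 6.94×10⁻⁷ V = 694 nV

694 nV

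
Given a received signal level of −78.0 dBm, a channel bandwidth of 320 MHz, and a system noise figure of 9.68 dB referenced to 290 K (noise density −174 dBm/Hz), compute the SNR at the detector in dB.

Noise floor: N = −174 + 10 log₁₀(B) + NF
10 log₁₀(3.20×10⁸) = 85.05 dB
N = −174 + 85.05 + 9.68 = −79.27 dBm
SNR = P_sig − N = −78.0 − (−79.27) = 1.27 dB → 1.3 dB

1.3 dB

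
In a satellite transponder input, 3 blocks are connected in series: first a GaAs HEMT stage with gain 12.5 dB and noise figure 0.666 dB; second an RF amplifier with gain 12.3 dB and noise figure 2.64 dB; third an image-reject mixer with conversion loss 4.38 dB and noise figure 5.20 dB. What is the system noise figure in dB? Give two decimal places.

Convert to linear (a loss of L dB is a gain of −L dB): F_i = 10^(NF_i/10), G_i = 10^(G_i,dB/10)
  Stage 1: F_1 = 10^(0.666/10) = 1.166, G_1 = 10^(12.5/10) = 17.78
  Stage 2: F_2 = 10^(2.64/10) = 1.837, G_2 = 10^(12.3/10) = 16.98
  Stage 3: F_3 = 10^(5.20/10) = 3.311, G_3 = 10^(−4.38/10) = 0.3648
Friis cascade:
  F = 1.166 + (1.837 − 1)/17.78 + (3.311 − 1)/302.0 = 1.220
NF = 10 log₁₀(1.220) = 0.87 dB

0.87 dB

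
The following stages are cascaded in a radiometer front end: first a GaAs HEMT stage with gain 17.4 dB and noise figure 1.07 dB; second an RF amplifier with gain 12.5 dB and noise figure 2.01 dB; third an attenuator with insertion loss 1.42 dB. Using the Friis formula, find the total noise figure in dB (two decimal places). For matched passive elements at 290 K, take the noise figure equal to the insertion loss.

1.11 dB

Convert to linear (a loss of L dB is a gain of −L dB): F_i = 10^(NF_i/10), G_i = 10^(G_i,dB/10)
  Stage 1: F_1 = 10^(1.07/10) = 1.279, G_1 = 10^(17.4/10) = 54.95
  Stage 2: F_2 = 10^(2.01/10) = 1.589, G_2 = 10^(12.5/10) = 17.78
  Stage 3: F_3 = 10^(1.42/10) = 1.387, G_3 = 10^(−1.42/10) = 0.7211
Friis cascade:
  F = 1.279 + (1.589 − 1)/54.95 + (1.387 − 1)/977.2 = 1.290
NF = 10 log₁₀(1.290) = 1.11 dB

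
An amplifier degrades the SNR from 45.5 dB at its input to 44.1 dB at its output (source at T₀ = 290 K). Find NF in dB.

NF (dB) = SNR_in(dB) − SNR_out(dB) when the source is at T₀
NF = 45.5 − 44.1 = 1.4 dB

1.4 dB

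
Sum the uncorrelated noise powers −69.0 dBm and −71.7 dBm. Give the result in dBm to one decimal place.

−67.1 dBm

Convert to linear, add, convert back:
P₁ = 1.26×10⁻¹⁰ W, P₂ = 6.76×10⁻¹¹ W
P_tot = 1.94×10⁻¹⁰ W → 10 log₁₀(P_tot / 10⁻³) = −67.1 dBm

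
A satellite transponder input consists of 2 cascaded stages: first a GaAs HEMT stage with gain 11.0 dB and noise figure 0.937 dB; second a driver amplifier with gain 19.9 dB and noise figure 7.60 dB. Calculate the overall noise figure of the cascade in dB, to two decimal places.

2.09 dB

Convert to linear (a loss of L dB is a gain of −L dB): F_i = 10^(NF_i/10), G_i = 10^(G_i,dB/10)
  Stage 1: F_1 = 10^(0.937/10) = 1.241, G_1 = 10^(11.0/10) = 12.59
  Stage 2: F_2 = 10^(7.60/10) = 5.754, G_2 = 10^(19.9/10) = 97.72
Friis cascade:
  F = 1.241 + (5.754 − 1)/12.59 = 1.618
NF = 10 log₁₀(1.618) = 2.09 dB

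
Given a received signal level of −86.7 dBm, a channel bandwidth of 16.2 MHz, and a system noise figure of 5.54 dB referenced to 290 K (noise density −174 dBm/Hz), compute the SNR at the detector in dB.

9.7 dB

Noise floor: N = −174 + 10 log₁₀(B) + NF
10 log₁₀(1.62×10⁷) = 72.1 dB
N = −174 + 72.1 + 5.54 = −96.36 dBm
SNR = P_sig − N = −86.7 − (−96.36) = 9.66 dB → 9.7 dB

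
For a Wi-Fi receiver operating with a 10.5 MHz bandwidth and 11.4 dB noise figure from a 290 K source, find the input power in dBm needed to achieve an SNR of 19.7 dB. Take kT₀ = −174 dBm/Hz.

−72.7 dBm

Sensitivity = −174 + 10 log₁₀(B) + NF + SNR_min
= −174 + 70.21 + 11.4 + 19.7
= −72.69 dBm → −72.7 dBm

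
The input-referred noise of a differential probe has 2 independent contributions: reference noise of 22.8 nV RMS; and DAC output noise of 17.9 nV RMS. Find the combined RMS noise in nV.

29.0 nV

Uncorrelated sources add in power (mean-square): V_tot = √(ΣV_i²)
V_tot = √[(2.28×10⁻⁸)² + (1.79×10⁻⁸)²] = 2.90×10⁻⁸ V = 29.0 nV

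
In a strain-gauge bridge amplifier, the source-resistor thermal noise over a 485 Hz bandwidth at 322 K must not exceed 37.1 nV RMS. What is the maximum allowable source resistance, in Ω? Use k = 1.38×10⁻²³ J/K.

Johnson–Nyquist: V_n = √(4kTRB) ⇒ R = V_n² / (4kTB)
4kTB = 4 × 1.38×10⁻²³ × 322 × 4.85×10² = 8.62×10⁻¹⁸
R = (3.71×10⁻⁸)² / 8.62×10⁻¹⁸ = 1.60×10² Ω = 160 Ω

160 Ω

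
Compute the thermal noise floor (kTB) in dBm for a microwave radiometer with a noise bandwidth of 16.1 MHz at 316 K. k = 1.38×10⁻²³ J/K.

P_n = kTB = 1.38×10⁻²³ × 316 × 1.61×10⁷ = 7.02×10⁻¹⁴ W
In dBm: 10 log₁₀(7.02×10⁻¹⁴ / 10⁻³) = −101.5 dBm

−101.5 dBm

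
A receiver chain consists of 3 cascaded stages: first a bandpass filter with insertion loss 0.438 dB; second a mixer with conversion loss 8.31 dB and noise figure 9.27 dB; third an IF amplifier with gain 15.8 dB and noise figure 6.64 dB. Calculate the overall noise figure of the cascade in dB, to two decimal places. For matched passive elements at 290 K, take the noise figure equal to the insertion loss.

15.61 dB

Convert to linear (a loss of L dB is a gain of −L dB): F_i = 10^(NF_i/10), G_i = 10^(G_i,dB/10)
  Stage 1: F_1 = 10^(0.438/10) = 1.106, G_1 = 10^(−0.438/10) = 0.9041
  Stage 2: F_2 = 10^(9.27/10) = 8.453, G_2 = 10^(−8.31/10) = 0.1476
  Stage 3: F_3 = 10^(6.64/10) = 4.613, G_3 = 10^(15.8/10) = 38.02
Friis cascade:
  F = 1.106 + (8.453 − 1)/0.9041 + (4.613 − 1)/0.1334 = 36.43
NF = 10 log₁₀(36.43) = 15.61 dB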